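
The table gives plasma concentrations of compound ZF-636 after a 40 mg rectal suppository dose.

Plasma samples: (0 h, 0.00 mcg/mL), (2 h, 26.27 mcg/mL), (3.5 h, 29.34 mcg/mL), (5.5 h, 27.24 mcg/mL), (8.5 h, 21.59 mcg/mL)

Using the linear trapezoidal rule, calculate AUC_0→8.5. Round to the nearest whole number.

AUC = 198 mcg/mL·h

Trapezoidal AUC_0→8.5:
  [0→2]: (0.00+26.27)/2 × 2 = 26.27
  [2→3.5]: (26.27+29.34)/2 × 1.5 = 41.7075
  [3.5→5.5]: (29.34+27.24)/2 × 2 = 56.58
  [5.5→8.5]: (27.24+21.59)/2 × 3 = 73.245
  Sum = 197.8025 mcg/mL·h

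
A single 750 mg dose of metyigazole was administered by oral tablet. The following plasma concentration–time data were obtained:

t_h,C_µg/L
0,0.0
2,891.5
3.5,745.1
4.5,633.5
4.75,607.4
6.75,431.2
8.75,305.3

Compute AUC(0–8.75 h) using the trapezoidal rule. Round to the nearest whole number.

Trapezoidal AUC_0→8.75:
  [0→2]: (0.0+891.5)/2 × 2 = 891.5
  [2→3.5]: (891.5+745.1)/2 × 1.5 = 1227.45
  [3.5→4.5]: (745.1+633.5)/2 × 1 = 689.3
  [4.5→4.75]: (633.5+607.4)/2 × 0.25 = 155.1125
  [4.75→6.75]: (607.4+431.2)/2 × 2 = 1038.6
  [6.75→8.75]: (431.2+305.3)/2 × 2 = 736.5
  Sum = 4738.4625 µg/L·h

AUC = 4738 µg/L·h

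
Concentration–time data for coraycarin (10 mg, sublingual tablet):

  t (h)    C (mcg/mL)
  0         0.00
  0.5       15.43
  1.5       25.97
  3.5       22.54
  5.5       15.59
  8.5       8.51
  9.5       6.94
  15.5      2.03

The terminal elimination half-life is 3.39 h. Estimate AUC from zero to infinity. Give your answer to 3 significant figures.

AUC = 192 mcg/mL·h

Trapezoidal AUC_0→15.5:
  [0→0.5]: (0.00+15.43)/2 × 0.5 = 3.8575
  [0.5→1.5]: (15.43+25.97)/2 × 1 = 20.7
  [1.5→3.5]: (25.97+22.54)/2 × 2 = 48.51
  [3.5→5.5]: (22.54+15.59)/2 × 2 = 38.13
  [5.5→8.5]: (15.59+8.51)/2 × 3 = 36.15
  [8.5→9.5]: (8.51+6.94)/2 × 1 = 7.725
  [9.5→15.5]: (6.94+2.03)/2 × 6 = 26.91
  Sum = 181.9825 mcg/mL·h
k_e = ln2 / t½ = 0.693147 / 3.39 = 0.2045 h^-1
Extrapolated tail: C_last / k_e = 2.03 / 0.2045 = 9.927
AUC_0→∞ = 181.9825 + 9.927 = 191.9095 mcg/mL·h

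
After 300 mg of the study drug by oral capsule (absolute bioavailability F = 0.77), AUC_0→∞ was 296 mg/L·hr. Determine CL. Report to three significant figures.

CL = 0.780 L/hr

CL = F × Dose / AUC_0→∞
   = 0.77 × 300 / 296 = 0.780405 L/hr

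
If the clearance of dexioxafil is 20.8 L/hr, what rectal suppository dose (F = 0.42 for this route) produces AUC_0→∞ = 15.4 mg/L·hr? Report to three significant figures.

Dose = CL × AUC_0→∞ / F
     = 20.8 × 15.4 / 0.42 = 762.667 mg

Dose = 763 mg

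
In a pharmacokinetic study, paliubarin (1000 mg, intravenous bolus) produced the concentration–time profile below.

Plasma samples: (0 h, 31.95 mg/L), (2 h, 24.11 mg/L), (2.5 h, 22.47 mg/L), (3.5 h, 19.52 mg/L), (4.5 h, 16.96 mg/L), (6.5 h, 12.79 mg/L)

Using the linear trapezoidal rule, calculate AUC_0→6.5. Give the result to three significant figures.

AUC = 137 mg/L·h

Trapezoidal AUC_0→6.5:
  [0→2]: (31.95+24.11)/2 × 2 = 56.06
  [2→2.5]: (24.11+22.47)/2 × 0.5 = 11.645
  [2.5→3.5]: (22.47+19.52)/2 × 1 = 20.995
  [3.5→4.5]: (19.52+16.96)/2 × 1 = 18.24
  [4.5→6.5]: (16.96+12.79)/2 × 2 = 29.75
  Sum = 136.69 mg/L·h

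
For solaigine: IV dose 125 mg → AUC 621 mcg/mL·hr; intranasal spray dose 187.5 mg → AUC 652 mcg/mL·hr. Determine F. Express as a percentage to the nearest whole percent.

F = (AUC_ev / D_ev) / (AUC_iv / D_iv)
  = (652/187.5) / (621/125)
  = 3.47733 / 4.968 = 0.6999
  = 69.99%

F = 70%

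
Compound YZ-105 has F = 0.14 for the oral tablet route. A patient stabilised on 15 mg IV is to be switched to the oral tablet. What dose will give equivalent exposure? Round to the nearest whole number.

For equal systemic exposure: F × D_ev = D_iv
D_ev = D_iv / F = 15 / 0.14 = 107.143 mg

D_oral = 107 mg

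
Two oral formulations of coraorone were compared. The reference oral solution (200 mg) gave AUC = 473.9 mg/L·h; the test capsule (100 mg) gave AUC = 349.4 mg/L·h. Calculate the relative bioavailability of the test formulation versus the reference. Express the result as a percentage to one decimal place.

F_rel = 147.5%

F_rel = (AUC_test/D_test) / (AUC_ref/D_ref)
      = (349.4/100) / (473.9/200)
      = 3.494 / 2.3695 = 1.4746 = 147.46%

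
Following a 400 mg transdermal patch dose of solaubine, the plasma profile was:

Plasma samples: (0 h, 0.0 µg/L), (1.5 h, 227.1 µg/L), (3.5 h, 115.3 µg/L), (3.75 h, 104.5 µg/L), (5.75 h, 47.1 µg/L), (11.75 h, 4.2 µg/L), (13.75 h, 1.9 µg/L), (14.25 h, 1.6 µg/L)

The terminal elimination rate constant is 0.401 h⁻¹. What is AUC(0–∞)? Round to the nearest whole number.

Trapezoidal AUC_0→14.25:
  [0→1.5]: (0.0+227.1)/2 × 1.5 = 170.325
  [1.5→3.5]: (227.1+115.3)/2 × 2 = 342.4
  [3.5→3.75]: (115.3+104.5)/2 × 0.25 = 27.475
  [3.75→5.75]: (104.5+47.1)/2 × 2 = 151.6
  [5.75→11.75]: (47.1+4.2)/2 × 6 = 153.9
  [11.75→13.75]: (4.2+1.9)/2 × 2 = 6.1
  [13.75→14.25]: (1.9+1.6)/2 × 0.5 = 0.875
  Sum = 852.675 µg/L·h
Extrapolated tail: C_last / k_e = 1.6 / 0.401 = 3.990
AUC_0→∞ = 852.675 + 3.990 = 856.665 µg/L·h

AUC = 857 µg/L·h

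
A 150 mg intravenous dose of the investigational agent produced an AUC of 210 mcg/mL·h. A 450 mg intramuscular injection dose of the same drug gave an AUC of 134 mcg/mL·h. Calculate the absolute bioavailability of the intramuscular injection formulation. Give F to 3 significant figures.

F = 0.213

F = (AUC_ev / D_ev) / (AUC_iv / D_iv)
  = (134/450) / (210/150)
  = 0.297778 / 1.4 = 0.2127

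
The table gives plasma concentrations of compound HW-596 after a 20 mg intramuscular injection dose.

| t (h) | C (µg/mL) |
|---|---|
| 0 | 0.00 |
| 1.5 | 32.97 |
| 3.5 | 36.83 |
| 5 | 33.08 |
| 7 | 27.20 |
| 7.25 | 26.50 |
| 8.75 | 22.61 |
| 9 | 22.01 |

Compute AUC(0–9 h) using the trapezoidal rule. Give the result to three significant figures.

AUC = 256 µg/mL·h

Trapezoidal AUC_0→9:
  [0→1.5]: (0.00+32.97)/2 × 1.5 = 24.7275
  [1.5→3.5]: (32.97+36.83)/2 × 2 = 69.8
  [3.5→5]: (36.83+33.08)/2 × 1.5 = 52.4325
  [5→7]: (33.08+27.20)/2 × 2 = 60.28
  [7→7.25]: (27.20+26.50)/2 × 0.25 = 6.7125
  [7.25→8.75]: (26.50+22.61)/2 × 1.5 = 36.8325
  [8.75→9]: (22.61+22.01)/2 × 0.25 = 5.5775
  Sum = 256.3625 µg/mL·h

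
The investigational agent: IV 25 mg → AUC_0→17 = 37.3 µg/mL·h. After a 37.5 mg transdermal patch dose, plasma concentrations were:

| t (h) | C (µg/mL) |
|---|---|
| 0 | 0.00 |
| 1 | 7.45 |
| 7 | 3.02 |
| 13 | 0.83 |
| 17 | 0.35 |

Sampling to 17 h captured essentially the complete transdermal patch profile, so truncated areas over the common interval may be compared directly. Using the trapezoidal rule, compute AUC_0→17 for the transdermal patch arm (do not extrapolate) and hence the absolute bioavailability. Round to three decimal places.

Trapezoidal AUC_0→17 (transdermal patch):
  [0→1]: (0.00+7.45)/2 × 1 = 3.725
  [1→7]: (7.45+3.02)/2 × 6 = 31.41
  [7→13]: (3.02+0.83)/2 × 6 = 11.55
  [13→17]: (0.83+0.35)/2 × 4 = 2.36
  Sum = 49.045 µg/mL·h
F = (AUC_ev/D_ev)/(AUC_iv/D_iv) = (49.045/37.5)/(37.3/25) = 1.30787/1.492 = 0.8766

F = 0.877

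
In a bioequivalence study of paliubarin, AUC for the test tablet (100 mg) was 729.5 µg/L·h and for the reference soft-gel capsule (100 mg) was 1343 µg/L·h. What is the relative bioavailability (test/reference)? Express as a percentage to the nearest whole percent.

F_rel = 54%

F_rel = (AUC_test/D_test) / (AUC_ref/D_ref)
      = (729.5/100) / (1343/100)
      = 7.295 / 13.43 = 0.5432 = 54.32%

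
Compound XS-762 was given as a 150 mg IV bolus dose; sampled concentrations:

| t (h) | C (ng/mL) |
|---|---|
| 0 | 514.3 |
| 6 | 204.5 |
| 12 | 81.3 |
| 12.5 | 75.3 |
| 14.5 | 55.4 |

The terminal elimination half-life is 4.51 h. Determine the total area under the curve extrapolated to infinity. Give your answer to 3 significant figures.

Trapezoidal AUC_0→14.5:
  [0→6]: (514.3+204.5)/2 × 6 = 2156.4
  [6→12]: (204.5+81.3)/2 × 6 = 857.4
  [12→12.5]: (81.3+75.3)/2 × 0.5 = 39.15
  [12.5→14.5]: (75.3+55.4)/2 × 2 = 130.7
  Sum = 3183.65 ng/mL·h
k_e = ln2 / t½ = 0.693147 / 4.51 = 0.1537 h^-1
Extrapolated tail: C_last / k_e = 55.4 / 0.1537 = 360.442
AUC_0→∞ = 3183.65 + 360.442 = 3544.092 ng/mL·h

AUC = 3540 ng/mL·h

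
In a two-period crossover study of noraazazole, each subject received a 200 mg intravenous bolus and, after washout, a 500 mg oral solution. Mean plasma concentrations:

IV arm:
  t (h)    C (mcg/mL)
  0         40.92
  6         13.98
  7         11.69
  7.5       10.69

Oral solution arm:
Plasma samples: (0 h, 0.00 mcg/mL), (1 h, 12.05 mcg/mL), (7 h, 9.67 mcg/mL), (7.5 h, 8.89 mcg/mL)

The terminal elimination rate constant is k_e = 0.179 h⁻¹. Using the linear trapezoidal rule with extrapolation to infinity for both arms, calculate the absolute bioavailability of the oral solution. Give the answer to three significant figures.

F = 0.207

Trapezoidal AUC_0→7.5 (IV):
  [0→6]: (40.92+13.98)/2 × 6 = 164.7
  [6→7]: (13.98+11.69)/2 × 1 = 12.835
  [7→7.5]: (11.69+10.69)/2 × 0.5 = 5.595
  Sum = 183.13 mcg/mL·h
IV tail: 10.69/0.179 = 59.721; AUC_iv,0→∞ = 183.13 + 59.721 = 242.851 mcg/mL·h
Trapezoidal AUC_0→7.5 (oral solution):
  [0→1]: (0.00+12.05)/2 × 1 = 6.025
  [1→7]: (12.05+9.67)/2 × 6 = 65.16
  [7→7.5]: (9.67+8.89)/2 × 0.5 = 4.64
  Sum = 75.825 mcg/mL·h
oral solution tail: 8.89/0.179 = 49.665; AUC_ev,0→∞ = 75.825 + 49.665 = 125.49 mcg/mL·h
F = (AUC_ev/D_ev)/(AUC_iv/D_iv) = (125.49/500)/(242.851/200) = 0.25098/1.214255 = 0.2067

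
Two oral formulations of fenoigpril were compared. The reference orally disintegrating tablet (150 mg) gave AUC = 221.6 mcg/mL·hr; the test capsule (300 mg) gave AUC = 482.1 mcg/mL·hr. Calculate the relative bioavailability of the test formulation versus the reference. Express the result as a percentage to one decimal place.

F_rel = (AUC_test/D_test) / (AUC_ref/D_ref)
      = (482.1/300) / (221.6/150)
      = 1.607 / 1.47733 = 1.0878 = 108.78%

F_rel = 108.8%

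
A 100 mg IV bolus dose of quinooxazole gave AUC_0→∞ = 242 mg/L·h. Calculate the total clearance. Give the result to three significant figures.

CL = 0.413 L/h

CL = Dose_iv / AUC_0→∞
   = 100 / 242 = 0.413223 L/h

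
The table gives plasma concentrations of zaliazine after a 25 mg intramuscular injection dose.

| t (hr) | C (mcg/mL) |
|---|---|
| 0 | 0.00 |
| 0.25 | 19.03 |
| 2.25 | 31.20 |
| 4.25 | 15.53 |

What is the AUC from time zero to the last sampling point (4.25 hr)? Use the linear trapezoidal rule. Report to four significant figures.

AUC = 99.34 mcg/mL·hr

Trapezoidal AUC_0→4.25:
  [0→0.25]: (0.00+19.03)/2 × 0.25 = 2.37875
  [0.25→2.25]: (19.03+31.20)/2 × 2 = 50.23
  [2.25→4.25]: (31.20+15.53)/2 × 2 = 46.73
  Sum = 99.33875 mcg/mL·hr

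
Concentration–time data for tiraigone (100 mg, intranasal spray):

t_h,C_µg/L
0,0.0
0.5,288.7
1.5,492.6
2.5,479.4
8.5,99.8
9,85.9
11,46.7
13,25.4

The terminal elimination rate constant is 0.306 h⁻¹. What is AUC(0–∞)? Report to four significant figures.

Trapezoidal AUC_0→13:
  [0→0.5]: (0.0+288.7)/2 × 0.5 = 72.175
  [0.5→1.5]: (288.7+492.6)/2 × 1 = 390.65
  [1.5→2.5]: (492.6+479.4)/2 × 1 = 486.0
  [2.5→8.5]: (479.4+99.8)/2 × 6 = 1737.6
  [8.5→9]: (99.8+85.9)/2 × 0.5 = 46.425
  [9→11]: (85.9+46.7)/2 × 2 = 132.6
  [11→13]: (46.7+25.4)/2 × 2 = 72.1
  Sum = 2937.55 µg/L·h
Extrapolated tail: C_last / k_e = 25.4 / 0.306 = 83.007
AUC_0→∞ = 2937.55 + 83.007 = 3020.557 µg/L·h

AUC = 3021 µg/L·h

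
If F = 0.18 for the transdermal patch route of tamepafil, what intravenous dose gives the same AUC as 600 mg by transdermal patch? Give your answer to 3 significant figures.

Systemic exposure from an extravascular dose = F × D_ev, so the equivalent IV dose is F × D_ev.
D_iv = F × D_ev = 0.18 × 600 = 108 mg

D_iv = 108 mg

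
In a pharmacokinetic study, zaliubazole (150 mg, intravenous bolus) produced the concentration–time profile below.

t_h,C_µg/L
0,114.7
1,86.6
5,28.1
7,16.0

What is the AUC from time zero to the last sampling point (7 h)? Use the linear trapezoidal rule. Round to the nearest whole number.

AUC = 374 µg/L·h

Trapezoidal AUC_0→7:
  [0→1]: (114.7+86.6)/2 × 1 = 100.65
  [1→5]: (86.6+28.1)/2 × 4 = 229.4
  [5→7]: (28.1+16.0)/2 × 2 = 44.1
  Sum = 374.15 µg/L·h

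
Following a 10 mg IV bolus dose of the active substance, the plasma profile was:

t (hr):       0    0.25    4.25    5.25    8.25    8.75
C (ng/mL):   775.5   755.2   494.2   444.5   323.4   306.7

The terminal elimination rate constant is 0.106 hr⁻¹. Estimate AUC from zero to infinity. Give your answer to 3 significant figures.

AUC = 7360 ng/mL·hr

Trapezoidal AUC_0→8.75:
  [0→0.25]: (775.5+755.2)/2 × 0.25 = 191.3375
  [0.25→4.25]: (755.2+494.2)/2 × 4 = 2498.8
  [4.25→5.25]: (494.2+444.5)/2 × 1 = 469.35
  [5.25→8.25]: (444.5+323.4)/2 × 3 = 1151.85
  [8.25→8.75]: (323.4+306.7)/2 × 0.5 = 157.525
  Sum = 4468.8625 ng/mL·hr
Extrapolated tail: C_last / k_e = 306.7 / 0.106 = 2893.396
AUC_0→∞ = 4468.8625 + 2893.396 = 7362.2585 ng/mL·hr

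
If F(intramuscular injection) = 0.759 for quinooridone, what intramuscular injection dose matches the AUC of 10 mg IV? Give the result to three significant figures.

For equal systemic exposure: F × D_ev = D_iv
D_ev = D_iv / F = 10 / 0.759 = 13.1752 mg

D_intramuscular = 13.2 mg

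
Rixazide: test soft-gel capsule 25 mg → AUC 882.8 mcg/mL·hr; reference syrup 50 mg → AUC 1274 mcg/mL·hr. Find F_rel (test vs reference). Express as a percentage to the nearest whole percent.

F_rel = 139%

F_rel = (AUC_test/D_test) / (AUC_ref/D_ref)
      = (882.8/25) / (1274/50)
      = 35.312 / 25.48 = 1.3859 = 138.59%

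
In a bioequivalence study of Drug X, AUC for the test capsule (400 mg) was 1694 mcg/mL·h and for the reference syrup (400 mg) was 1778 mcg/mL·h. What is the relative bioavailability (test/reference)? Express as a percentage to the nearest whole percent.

F_rel = 95%

F_rel = (AUC_test/D_test) / (AUC_ref/D_ref)
      = (1694/400) / (1778/400)
      = 4.235 / 4.445 = 0.9528 = 95.28%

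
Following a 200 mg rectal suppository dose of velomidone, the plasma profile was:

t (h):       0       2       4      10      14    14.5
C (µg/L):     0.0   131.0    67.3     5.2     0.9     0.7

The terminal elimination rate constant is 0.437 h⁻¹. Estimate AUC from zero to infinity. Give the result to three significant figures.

AUC = 561 µg/L·h

Trapezoidal AUC_0→14.5:
  [0→2]: (0.0+131.0)/2 × 2 = 131.0
  [2→4]: (131.0+67.3)/2 × 2 = 198.3
  [4→10]: (67.3+5.2)/2 × 6 = 217.5
  [10→14]: (5.2+0.9)/2 × 4 = 12.2
  [14→14.5]: (0.9+0.7)/2 × 0.5 = 0.4
  Sum = 559.4 µg/L·h
Extrapolated tail: C_last / k_e = 0.7 / 0.437 = 1.602
AUC_0→∞ = 559.4 + 1.602 = 561.002 µg/L·h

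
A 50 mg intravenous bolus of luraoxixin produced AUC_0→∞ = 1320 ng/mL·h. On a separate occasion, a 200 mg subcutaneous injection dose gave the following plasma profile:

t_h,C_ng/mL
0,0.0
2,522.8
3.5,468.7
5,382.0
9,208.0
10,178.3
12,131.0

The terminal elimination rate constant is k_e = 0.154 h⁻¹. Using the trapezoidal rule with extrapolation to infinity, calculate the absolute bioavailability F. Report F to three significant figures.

Trapezoidal AUC_0→12 (subcutaneous injection):
  [0→2]: (0.0+522.8)/2 × 2 = 522.8
  [2→3.5]: (522.8+468.7)/2 × 1.5 = 743.625
  [3.5→5]: (468.7+382.0)/2 × 1.5 = 638.025
  [5→9]: (382.0+208.0)/2 × 4 = 1180.0
  [9→10]: (208.0+178.3)/2 × 1 = 193.15
  [10→12]: (178.3+131.0)/2 × 2 = 309.3
  Sum = 3586.9 ng/mL·h
Tail: C_last/k_e = 131.0/0.154 = 850.649
AUC_0→∞ (subcutaneous injection) = 3586.9 + 850.649 = 4437.549 ng/mL·h
F = (AUC_ev/D_ev)/(AUC_iv/D_iv) = (4437.549/200)/(1320/50) = 22.187745/26.4 = 0.8404

F = 0.840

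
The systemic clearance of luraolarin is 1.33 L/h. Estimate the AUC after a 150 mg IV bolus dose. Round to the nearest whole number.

AUC = 113 mg/L·h

AUC_0→∞ = Dose_iv / CL
        = 150 / 1.33 = 112.782 mg/L·h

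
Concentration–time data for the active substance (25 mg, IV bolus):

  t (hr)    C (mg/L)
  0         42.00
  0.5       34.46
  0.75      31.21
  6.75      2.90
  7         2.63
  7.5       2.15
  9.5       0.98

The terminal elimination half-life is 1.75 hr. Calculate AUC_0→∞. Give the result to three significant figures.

Trapezoidal AUC_0→9.5:
  [0→0.5]: (42.00+34.46)/2 × 0.5 = 19.115
  [0.5→0.75]: (34.46+31.21)/2 × 0.25 = 8.20875
  [0.75→6.75]: (31.21+2.90)/2 × 6 = 102.33
  [6.75→7]: (2.90+2.63)/2 × 0.25 = 0.69125
  [7→7.5]: (2.63+2.15)/2 × 0.5 = 1.195
  [7.5→9.5]: (2.15+0.98)/2 × 2 = 3.13
  Sum = 134.67 mg/L·hr
k_e = ln2 / t½ = 0.693147 / 1.75 = 0.3961 hr^-1
Extrapolated tail: C_last / k_e = 0.98 / 0.3961 = 2.474
AUC_0→∞ = 134.67 + 2.474 = 137.144 mg/L·hr

AUC = 137 mg/L·hr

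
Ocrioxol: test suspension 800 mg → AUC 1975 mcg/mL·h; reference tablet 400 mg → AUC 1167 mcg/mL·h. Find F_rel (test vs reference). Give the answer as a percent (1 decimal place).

F_rel = (AUC_test/D_test) / (AUC_ref/D_ref)
      = (1975/800) / (1167/400)
      = 2.46875 / 2.9175 = 0.8462 = 84.62%

F_rel = 84.6%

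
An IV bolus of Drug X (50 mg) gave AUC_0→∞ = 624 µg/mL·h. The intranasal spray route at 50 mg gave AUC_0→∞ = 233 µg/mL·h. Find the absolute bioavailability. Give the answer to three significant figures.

F = 0.373

F = (AUC_ev / D_ev) / (AUC_iv / D_iv)
  = (233/50) / (624/50)
  = 4.66 / 12.48 = 0.3734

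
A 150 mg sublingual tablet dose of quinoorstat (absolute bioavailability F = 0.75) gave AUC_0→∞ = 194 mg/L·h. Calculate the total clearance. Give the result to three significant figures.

CL = F × Dose / AUC_0→∞
   = 0.75 × 150 / 194 = 0.579897 L/h

CL = 0.580 L/h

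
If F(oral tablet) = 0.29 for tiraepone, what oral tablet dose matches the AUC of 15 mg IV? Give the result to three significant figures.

D_oral = 51.7 mg

For equal systemic exposure: F × D_ev = D_iv
D_ev = D_iv / F = 15 / 0.29 = 51.7241 mg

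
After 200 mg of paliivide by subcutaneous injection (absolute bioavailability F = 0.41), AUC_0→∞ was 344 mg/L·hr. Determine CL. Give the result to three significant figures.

CL = F × Dose / AUC_0→∞
   = 0.41 × 200 / 344 = 0.238372 L/hr

CL = 0.238 L/hr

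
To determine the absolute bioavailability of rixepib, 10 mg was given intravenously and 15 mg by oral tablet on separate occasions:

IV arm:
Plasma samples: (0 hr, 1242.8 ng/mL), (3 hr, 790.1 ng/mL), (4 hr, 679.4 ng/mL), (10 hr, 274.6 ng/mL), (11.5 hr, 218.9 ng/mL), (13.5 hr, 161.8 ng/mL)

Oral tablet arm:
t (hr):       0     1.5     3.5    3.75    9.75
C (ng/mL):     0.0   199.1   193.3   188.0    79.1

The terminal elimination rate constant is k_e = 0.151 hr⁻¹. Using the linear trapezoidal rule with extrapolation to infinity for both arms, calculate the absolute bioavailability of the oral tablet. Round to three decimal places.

F = 0.151

Trapezoidal AUC_0→13.5 (IV):
  [0→3]: (1242.8+790.1)/2 × 3 = 3049.35
  [3→4]: (790.1+679.4)/2 × 1 = 734.75
  [4→10]: (679.4+274.6)/2 × 6 = 2862.0
  [10→11.5]: (274.6+218.9)/2 × 1.5 = 370.125
  [11.5→13.5]: (218.9+161.8)/2 × 2 = 380.7
  Sum = 7396.925 ng/mL·hr
IV tail: 161.8/0.151 = 1071.523; AUC_iv,0→∞ = 7396.925 + 1071.523 = 8468.448 ng/mL·hr
Trapezoidal AUC_0→9.75 (oral tablet):
  [0→1.5]: (0.0+199.1)/2 × 1.5 = 149.325
  [1.5→3.5]: (199.1+193.3)/2 × 2 = 392.4
  [3.5→3.75]: (193.3+188.0)/2 × 0.25 = 47.6625
  [3.75→9.75]: (188.0+79.1)/2 × 6 = 801.3
  Sum = 1390.6875 ng/mL·hr
oral tablet tail: 79.1/0.151 = 523.841; AUC_ev,0→∞ = 1390.6875 + 523.841 = 1914.5285 ng/mL·hr
F = (AUC_ev/D_ev)/(AUC_iv/D_iv) = (1914.5285/15)/(8468.448/10) = 127.635/846.8448 = 0.1507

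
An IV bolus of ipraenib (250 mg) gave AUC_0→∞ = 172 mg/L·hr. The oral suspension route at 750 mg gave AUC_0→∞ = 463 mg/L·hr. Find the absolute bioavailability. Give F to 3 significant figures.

F = (AUC_ev / D_ev) / (AUC_iv / D_iv)
  = (463/750) / (172/250)
  = 0.617333 / 0.688 = 0.8973

F = 0.897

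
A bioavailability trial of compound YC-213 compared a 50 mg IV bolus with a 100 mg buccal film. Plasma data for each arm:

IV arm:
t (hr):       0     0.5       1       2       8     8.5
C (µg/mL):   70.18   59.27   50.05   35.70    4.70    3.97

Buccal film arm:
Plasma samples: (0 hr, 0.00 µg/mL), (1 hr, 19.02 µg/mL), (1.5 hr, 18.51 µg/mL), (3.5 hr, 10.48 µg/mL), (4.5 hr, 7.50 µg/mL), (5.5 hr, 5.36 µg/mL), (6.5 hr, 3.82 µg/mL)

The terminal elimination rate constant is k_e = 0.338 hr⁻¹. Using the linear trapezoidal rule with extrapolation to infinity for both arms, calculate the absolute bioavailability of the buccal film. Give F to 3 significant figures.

Trapezoidal AUC_0→8.5 (IV):
  [0→0.5]: (70.18+59.27)/2 × 0.5 = 32.3625
  [0.5→1]: (59.27+50.05)/2 × 0.5 = 27.33
  [1→2]: (50.05+35.70)/2 × 1 = 42.875
  [2→8]: (35.70+4.70)/2 × 6 = 121.2
  [8→8.5]: (4.70+3.97)/2 × 0.5 = 2.1675
  Sum = 225.935 µg/mL·hr
IV tail: 3.97/0.338 = 11.746; AUC_iv,0→∞ = 225.935 + 11.746 = 237.681 µg/mL·hr
Trapezoidal AUC_0→6.5 (buccal film):
  [0→1]: (0.00+19.02)/2 × 1 = 9.51
  [1→1.5]: (19.02+18.51)/2 × 0.5 = 9.3825
  [1.5→3.5]: (18.51+10.48)/2 × 2 = 28.99
  [3.5→4.5]: (10.48+7.50)/2 × 1 = 8.99
  [4.5→5.5]: (7.50+5.36)/2 × 1 = 6.43
  [5.5→6.5]: (5.36+3.82)/2 × 1 = 4.59
  Sum = 67.8925 µg/mL·hr
buccal film tail: 3.82/0.338 = 11.302; AUC_ev,0→∞ = 67.8925 + 11.302 = 79.1945 µg/mL·hr
F = (AUC_ev/D_ev)/(AUC_iv/D_iv) = (79.1945/100)/(237.681/50) = 0.791945/4.75362 = 0.1666

F = 0.167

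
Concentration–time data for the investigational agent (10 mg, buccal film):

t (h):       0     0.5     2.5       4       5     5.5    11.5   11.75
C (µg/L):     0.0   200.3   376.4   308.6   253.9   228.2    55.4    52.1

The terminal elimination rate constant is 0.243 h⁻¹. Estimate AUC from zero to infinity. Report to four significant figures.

AUC = 2621 µg/L·h

Trapezoidal AUC_0→11.75:
  [0→0.5]: (0.0+200.3)/2 × 0.5 = 50.075
  [0.5→2.5]: (200.3+376.4)/2 × 2 = 576.7
  [2.5→4]: (376.4+308.6)/2 × 1.5 = 513.75
  [4→5]: (308.6+253.9)/2 × 1 = 281.25
  [5→5.5]: (253.9+228.2)/2 × 0.5 = 120.525
  [5.5→11.5]: (228.2+55.4)/2 × 6 = 850.8
  [11.5→11.75]: (55.4+52.1)/2 × 0.25 = 13.4375
  Sum = 2406.5375 µg/L·h
Extrapolated tail: C_last / k_e = 52.1 / 0.243 = 214.403
AUC_0→∞ = 2406.5375 + 214.403 = 2620.9405 µg/L·h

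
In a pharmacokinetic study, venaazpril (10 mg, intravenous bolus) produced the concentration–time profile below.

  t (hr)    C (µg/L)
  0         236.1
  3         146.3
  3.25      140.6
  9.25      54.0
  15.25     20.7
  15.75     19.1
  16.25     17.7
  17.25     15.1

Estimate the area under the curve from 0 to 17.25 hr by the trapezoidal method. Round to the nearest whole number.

Trapezoidal AUC_0→17.25:
  [0→3]: (236.1+146.3)/2 × 3 = 573.6
  [3→3.25]: (146.3+140.6)/2 × 0.25 = 35.8625
  [3.25→9.25]: (140.6+54.0)/2 × 6 = 583.8
  [9.25→15.25]: (54.0+20.7)/2 × 6 = 224.1
  [15.25→15.75]: (20.7+19.1)/2 × 0.5 = 9.95
  [15.75→16.25]: (19.1+17.7)/2 × 0.5 = 9.2
  [16.25→17.25]: (17.7+15.1)/2 × 1 = 16.4
  Sum = 1452.9125 µg/L·hr

AUC = 1453 µg/L·hr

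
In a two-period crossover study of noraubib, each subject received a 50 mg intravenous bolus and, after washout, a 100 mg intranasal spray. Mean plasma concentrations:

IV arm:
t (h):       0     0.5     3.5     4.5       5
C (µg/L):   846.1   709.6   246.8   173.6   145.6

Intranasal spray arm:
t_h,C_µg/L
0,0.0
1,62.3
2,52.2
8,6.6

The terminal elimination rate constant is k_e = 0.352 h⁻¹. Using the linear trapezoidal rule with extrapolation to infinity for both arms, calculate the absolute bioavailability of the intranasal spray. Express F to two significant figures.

F = 0.056

Trapezoidal AUC_0→5 (IV):
  [0→0.5]: (846.1+709.6)/2 × 0.5 = 388.925
  [0.5→3.5]: (709.6+246.8)/2 × 3 = 1434.6
  [3.5→4.5]: (246.8+173.6)/2 × 1 = 210.2
  [4.5→5]: (173.6+145.6)/2 × 0.5 = 79.8
  Sum = 2113.525 µg/L·h
IV tail: 145.6/0.352 = 413.636; AUC_iv,0→∞ = 2113.525 + 413.636 = 2527.161 µg/L·h
Trapezoidal AUC_0→8 (intranasal spray):
  [0→1]: (0.0+62.3)/2 × 1 = 31.15
  [1→2]: (62.3+52.2)/2 × 1 = 57.25
  [2→8]: (52.2+6.6)/2 × 6 = 176.4
  Sum = 264.8 µg/L·h
intranasal spray tail: 6.6/0.352 = 18.750; AUC_ev,0→∞ = 264.8 + 18.750 = 283.55 µg/L·h
F = (AUC_ev/D_ev)/(AUC_iv/D_iv) = (283.55/100)/(2527.161/50) = 2.8355/50.54322 = 0.0561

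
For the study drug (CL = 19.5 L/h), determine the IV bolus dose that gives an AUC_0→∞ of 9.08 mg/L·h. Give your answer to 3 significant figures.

Dose_iv = CL × AUC_0→∞
     = 19.5 × 9.08 = 177.06 mg

Dose = 177 mg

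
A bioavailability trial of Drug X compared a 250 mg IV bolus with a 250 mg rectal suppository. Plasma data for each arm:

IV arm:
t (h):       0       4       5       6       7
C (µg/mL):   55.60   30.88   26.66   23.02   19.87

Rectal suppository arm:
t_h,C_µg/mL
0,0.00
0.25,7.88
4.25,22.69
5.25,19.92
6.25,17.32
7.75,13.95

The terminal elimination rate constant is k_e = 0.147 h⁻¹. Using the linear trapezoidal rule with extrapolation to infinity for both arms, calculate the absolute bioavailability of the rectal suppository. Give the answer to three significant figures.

Trapezoidal AUC_0→7 (IV):
  [0→4]: (55.60+30.88)/2 × 4 = 172.96
  [4→5]: (30.88+26.66)/2 × 1 = 28.77
  [5→6]: (26.66+23.02)/2 × 1 = 24.84
  [6→7]: (23.02+19.87)/2 × 1 = 21.445
  Sum = 248.015 µg/mL·h
IV tail: 19.87/0.147 = 135.170; AUC_iv,0→∞ = 248.015 + 135.170 = 383.185 µg/mL·h
Trapezoidal AUC_0→7.75 (rectal suppository):
  [0→0.25]: (0.00+7.88)/2 × 0.25 = 0.985
  [0.25→4.25]: (7.88+22.69)/2 × 4 = 61.14
  [4.25→5.25]: (22.69+19.92)/2 × 1 = 21.305
  [5.25→6.25]: (19.92+17.32)/2 × 1 = 18.62
  [6.25→7.75]: (17.32+13.95)/2 × 1.5 = 23.4525
  Sum = 125.5025 µg/mL·h
rectal suppository tail: 13.95/0.147 = 94.898; AUC_ev,0→∞ = 125.5025 + 94.898 = 220.4005 µg/mL·h
F = (AUC_ev/D_ev)/(AUC_iv/D_iv) = (220.4005/250)/(383.185/250) = 0.881602/1.53274 = 0.5752

F = 0.575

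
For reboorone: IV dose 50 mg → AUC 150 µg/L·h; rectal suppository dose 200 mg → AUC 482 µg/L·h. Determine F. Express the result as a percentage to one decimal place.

F = 80.3%

F = (AUC_ev / D_ev) / (AUC_iv / D_iv)
  = (482/200) / (150/50)
  = 2.41 / 3 = 0.8033
  = 80.33%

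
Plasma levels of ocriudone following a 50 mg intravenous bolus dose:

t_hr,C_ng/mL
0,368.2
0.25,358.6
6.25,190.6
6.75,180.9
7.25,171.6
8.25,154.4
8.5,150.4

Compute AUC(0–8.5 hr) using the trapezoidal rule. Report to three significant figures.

AUC = 2120 ng/mL·hr

Trapezoidal AUC_0→8.5:
  [0→0.25]: (368.2+358.6)/2 × 0.25 = 90.85
  [0.25→6.25]: (358.6+190.6)/2 × 6 = 1647.6
  [6.25→6.75]: (190.6+180.9)/2 × 0.5 = 92.875
  [6.75→7.25]: (180.9+171.6)/2 × 0.5 = 88.125
  [7.25→8.25]: (171.6+154.4)/2 × 1 = 163.0
  [8.25→8.5]: (154.4+150.4)/2 × 0.25 = 38.1
  Sum = 2120.55 ng/mL·hr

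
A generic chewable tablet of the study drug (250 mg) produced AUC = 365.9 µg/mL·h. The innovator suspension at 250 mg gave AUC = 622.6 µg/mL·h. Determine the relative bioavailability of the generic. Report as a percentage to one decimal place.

F_rel = (AUC_test/D_test) / (AUC_ref/D_ref)
      = (365.9/250) / (622.6/250)
      = 1.4636 / 2.4904 = 0.5877 = 58.77%

F_rel = 58.8%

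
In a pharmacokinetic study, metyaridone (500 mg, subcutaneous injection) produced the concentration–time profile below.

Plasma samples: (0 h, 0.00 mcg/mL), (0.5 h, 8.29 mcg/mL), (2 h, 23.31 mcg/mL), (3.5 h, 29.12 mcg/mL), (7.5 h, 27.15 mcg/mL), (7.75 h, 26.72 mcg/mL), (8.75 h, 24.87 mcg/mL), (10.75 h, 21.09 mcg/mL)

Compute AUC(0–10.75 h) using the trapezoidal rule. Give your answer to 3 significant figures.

AUC = 256 mcg/mL·h

Trapezoidal AUC_0→10.75:
  [0→0.5]: (0.00+8.29)/2 × 0.5 = 2.0725
  [0.5→2]: (8.29+23.31)/2 × 1.5 = 23.7
  [2→3.5]: (23.31+29.12)/2 × 1.5 = 39.3225
  [3.5→7.5]: (29.12+27.15)/2 × 4 = 112.54
  [7.5→7.75]: (27.15+26.72)/2 × 0.25 = 6.73375
  [7.75→8.75]: (26.72+24.87)/2 × 1 = 25.795
  [8.75→10.75]: (24.87+21.09)/2 × 2 = 45.96
  Sum = 256.12375 mcg/mL·h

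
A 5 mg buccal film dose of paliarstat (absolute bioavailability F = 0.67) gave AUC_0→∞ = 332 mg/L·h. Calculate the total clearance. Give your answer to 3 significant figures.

CL = F × Dose / AUC_0→∞
   = 0.67 × 5 / 332 = 0.0100904 L/h

CL = 0.0101 L/h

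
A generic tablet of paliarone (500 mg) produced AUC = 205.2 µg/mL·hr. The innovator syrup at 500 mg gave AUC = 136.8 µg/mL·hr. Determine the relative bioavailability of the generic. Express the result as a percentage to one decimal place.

F_rel = (AUC_test/D_test) / (AUC_ref/D_ref)
      = (205.2/500) / (136.8/500)
      = 0.4104 / 0.2736 = 1.5000 = 150.00%

F_rel = 150.0%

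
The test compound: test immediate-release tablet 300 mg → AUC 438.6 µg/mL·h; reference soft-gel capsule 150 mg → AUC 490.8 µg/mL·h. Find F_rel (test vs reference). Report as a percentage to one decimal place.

F_rel = 44.7%

F_rel = (AUC_test/D_test) / (AUC_ref/D_ref)
      = (438.6/300) / (490.8/150)
      = 1.462 / 3.272 = 0.4468 = 44.68%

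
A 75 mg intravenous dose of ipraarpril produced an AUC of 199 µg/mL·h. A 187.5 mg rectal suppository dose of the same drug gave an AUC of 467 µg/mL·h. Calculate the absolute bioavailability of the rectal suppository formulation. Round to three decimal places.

F = (AUC_ev / D_ev) / (AUC_iv / D_iv)
  = (467/187.5) / (199/75)
  = 2.49067 / 2.65333 = 0.9387

F = 0.939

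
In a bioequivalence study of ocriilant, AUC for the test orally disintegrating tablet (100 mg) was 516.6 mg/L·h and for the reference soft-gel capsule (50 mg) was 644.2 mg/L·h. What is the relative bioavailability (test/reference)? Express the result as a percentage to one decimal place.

F_rel = (AUC_test/D_test) / (AUC_ref/D_ref)
      = (516.6/100) / (644.2/50)
      = 5.166 / 12.884 = 0.4010 = 40.10%

F_rel = 40.1%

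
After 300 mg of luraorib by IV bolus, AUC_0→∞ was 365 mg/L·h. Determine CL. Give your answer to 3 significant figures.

CL = Dose_iv / AUC_0→∞
   = 300 / 365 = 0.821918 L/h

CL = 0.822 L/h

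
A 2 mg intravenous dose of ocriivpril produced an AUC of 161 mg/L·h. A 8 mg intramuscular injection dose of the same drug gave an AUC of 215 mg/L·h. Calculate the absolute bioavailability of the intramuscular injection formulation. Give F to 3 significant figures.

F = (AUC_ev / D_ev) / (AUC_iv / D_iv)
  = (215/8) / (161/2)
  = 26.875 / 80.5 = 0.3339

F = 0.334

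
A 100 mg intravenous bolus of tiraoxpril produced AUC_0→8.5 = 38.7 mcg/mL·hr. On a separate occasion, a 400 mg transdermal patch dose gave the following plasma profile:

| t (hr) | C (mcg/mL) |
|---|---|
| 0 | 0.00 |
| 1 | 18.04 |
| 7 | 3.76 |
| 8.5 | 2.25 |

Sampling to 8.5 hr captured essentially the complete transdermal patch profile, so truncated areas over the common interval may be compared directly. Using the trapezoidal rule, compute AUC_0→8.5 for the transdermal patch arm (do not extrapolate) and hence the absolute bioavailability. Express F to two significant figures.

F = 0.51

Trapezoidal AUC_0→8.5 (transdermal patch):
  [0→1]: (0.00+18.04)/2 × 1 = 9.02
  [1→7]: (18.04+3.76)/2 × 6 = 65.4
  [7→8.5]: (3.76+2.25)/2 × 1.5 = 4.5075
  Sum = 78.9275 mcg/mL·hr
F = (AUC_ev/D_ev)/(AUC_iv/D_iv) = (78.9275/400)/(38.7/100) = 0.19731875/0.387 = 0.5099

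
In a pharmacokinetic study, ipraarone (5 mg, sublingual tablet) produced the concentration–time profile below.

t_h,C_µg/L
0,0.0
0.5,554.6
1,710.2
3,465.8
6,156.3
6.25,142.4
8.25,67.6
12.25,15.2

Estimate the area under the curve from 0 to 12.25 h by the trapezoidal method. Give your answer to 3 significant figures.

Trapezoidal AUC_0→12.25:
  [0→0.5]: (0.0+554.6)/2 × 0.5 = 138.65
  [0.5→1]: (554.6+710.2)/2 × 0.5 = 316.2
  [1→3]: (710.2+465.8)/2 × 2 = 1176.0
  [3→6]: (465.8+156.3)/2 × 3 = 933.15
  [6→6.25]: (156.3+142.4)/2 × 0.25 = 37.3375
  [6.25→8.25]: (142.4+67.6)/2 × 2 = 210.0
  [8.25→12.25]: (67.6+15.2)/2 × 4 = 165.6
  Sum = 2976.9375 µg/L·h

AUC = 2980 µg/L·h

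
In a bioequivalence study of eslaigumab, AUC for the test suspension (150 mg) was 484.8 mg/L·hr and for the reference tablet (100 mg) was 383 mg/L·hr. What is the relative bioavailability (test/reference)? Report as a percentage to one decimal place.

F_rel = (AUC_test/D_test) / (AUC_ref/D_ref)
      = (484.8/150) / (383/100)
      = 3.232 / 3.83 = 0.8439 = 84.39%

F_rel = 84.4%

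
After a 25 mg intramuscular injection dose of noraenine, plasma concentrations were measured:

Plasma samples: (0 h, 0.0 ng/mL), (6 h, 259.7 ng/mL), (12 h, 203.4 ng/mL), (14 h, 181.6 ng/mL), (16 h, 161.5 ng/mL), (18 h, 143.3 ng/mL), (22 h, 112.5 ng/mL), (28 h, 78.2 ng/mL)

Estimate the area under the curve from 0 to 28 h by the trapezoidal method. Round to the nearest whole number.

Trapezoidal AUC_0→28:
  [0→6]: (0.0+259.7)/2 × 6 = 779.1
  [6→12]: (259.7+203.4)/2 × 6 = 1389.3
  [12→14]: (203.4+181.6)/2 × 2 = 385.0
  [14→16]: (181.6+161.5)/2 × 2 = 343.1
  [16→18]: (161.5+143.3)/2 × 2 = 304.8
  [18→22]: (143.3+112.5)/2 × 4 = 511.6
  [22→28]: (112.5+78.2)/2 × 6 = 572.1
  Sum = 4285.0 ng/mL·h

AUC = 4285 ng/mL·h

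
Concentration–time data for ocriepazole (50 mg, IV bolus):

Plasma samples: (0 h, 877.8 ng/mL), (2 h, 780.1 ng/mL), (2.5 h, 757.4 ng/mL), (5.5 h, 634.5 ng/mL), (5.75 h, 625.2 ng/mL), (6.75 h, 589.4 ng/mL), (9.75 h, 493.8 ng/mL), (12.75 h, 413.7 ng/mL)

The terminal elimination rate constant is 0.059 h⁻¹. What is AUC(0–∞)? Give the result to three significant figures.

AUC = 14900 ng/mL·h

Trapezoidal AUC_0→12.75:
  [0→2]: (877.8+780.1)/2 × 2 = 1657.9
  [2→2.5]: (780.1+757.4)/2 × 0.5 = 384.375
  [2.5→5.5]: (757.4+634.5)/2 × 3 = 2087.85
  [5.5→5.75]: (634.5+625.2)/2 × 0.25 = 157.4625
  [5.75→6.75]: (625.2+589.4)/2 × 1 = 607.3
  [6.75→9.75]: (589.4+493.8)/2 × 3 = 1624.8
  [9.75→12.75]: (493.8+413.7)/2 × 3 = 1361.25
  Sum = 7880.9375 ng/mL·h
Extrapolated tail: C_last / k_e = 413.7 / 0.059 = 7011.864
AUC_0→∞ = 7880.9375 + 7011.864 = 14892.8015 ng/mL·h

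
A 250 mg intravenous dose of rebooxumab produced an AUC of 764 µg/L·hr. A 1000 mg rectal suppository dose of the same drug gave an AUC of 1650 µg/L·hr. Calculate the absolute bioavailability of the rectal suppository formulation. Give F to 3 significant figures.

F = (AUC_ev / D_ev) / (AUC_iv / D_iv)
  = (1650/1000) / (764/250)
  = 1.65 / 3.056 = 0.5399

F = 0.540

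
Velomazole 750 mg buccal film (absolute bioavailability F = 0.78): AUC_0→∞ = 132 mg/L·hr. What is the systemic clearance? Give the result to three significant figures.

CL = 4.43 L/hr

CL = F × Dose / AUC_0→∞
   = 0.78 × 750 / 132 = 4.43182 L/hr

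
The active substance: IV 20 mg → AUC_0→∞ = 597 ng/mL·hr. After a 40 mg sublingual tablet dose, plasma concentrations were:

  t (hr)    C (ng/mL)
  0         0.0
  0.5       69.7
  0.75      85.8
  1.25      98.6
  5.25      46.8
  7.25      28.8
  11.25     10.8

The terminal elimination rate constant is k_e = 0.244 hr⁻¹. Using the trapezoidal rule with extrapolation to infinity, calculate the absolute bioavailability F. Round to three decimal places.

F = 0.480

Trapezoidal AUC_0→11.25 (sublingual tablet):
  [0→0.5]: (0.0+69.7)/2 × 0.5 = 17.425
  [0.5→0.75]: (69.7+85.8)/2 × 0.25 = 19.4375
  [0.75→1.25]: (85.8+98.6)/2 × 0.5 = 46.1
  [1.25→5.25]: (98.6+46.8)/2 × 4 = 290.8
  [5.25→7.25]: (46.8+28.8)/2 × 2 = 75.6
  [7.25→11.25]: (28.8+10.8)/2 × 4 = 79.2
  Sum = 528.5625 ng/mL·hr
Tail: C_last/k_e = 10.8/0.244 = 44.262
AUC_0→∞ (sublingual tablet) = 528.5625 + 44.262 = 572.8245 ng/mL·hr
F = (AUC_ev/D_ev)/(AUC_iv/D_iv) = (572.8245/40)/(597/20) = 14.3206/29.85 = 0.4798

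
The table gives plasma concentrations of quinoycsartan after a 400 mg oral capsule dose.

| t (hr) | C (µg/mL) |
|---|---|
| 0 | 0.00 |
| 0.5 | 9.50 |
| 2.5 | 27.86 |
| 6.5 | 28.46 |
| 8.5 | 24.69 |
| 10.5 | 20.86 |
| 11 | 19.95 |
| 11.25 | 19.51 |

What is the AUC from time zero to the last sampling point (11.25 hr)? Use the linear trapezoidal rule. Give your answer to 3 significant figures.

AUC = 266 µg/mL·hr

Trapezoidal AUC_0→11.25:
  [0→0.5]: (0.00+9.50)/2 × 0.5 = 2.375
  [0.5→2.5]: (9.50+27.86)/2 × 2 = 37.36
  [2.5→6.5]: (27.86+28.46)/2 × 4 = 112.64
  [6.5→8.5]: (28.46+24.69)/2 × 2 = 53.15
  [8.5→10.5]: (24.69+20.86)/2 × 2 = 45.55
  [10.5→11]: (20.86+19.95)/2 × 0.5 = 10.2025
  [11→11.25]: (19.95+19.51)/2 × 0.25 = 4.9325
  Sum = 266.21 µg/mL·hr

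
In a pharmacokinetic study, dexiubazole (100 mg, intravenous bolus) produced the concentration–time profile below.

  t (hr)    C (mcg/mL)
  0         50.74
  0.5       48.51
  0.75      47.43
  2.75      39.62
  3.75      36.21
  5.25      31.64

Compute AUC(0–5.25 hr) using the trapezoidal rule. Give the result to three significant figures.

AUC = 213 mcg/mL·hr

Trapezoidal AUC_0→5.25:
  [0→0.5]: (50.74+48.51)/2 × 0.5 = 24.8125
  [0.5→0.75]: (48.51+47.43)/2 × 0.25 = 11.9925
  [0.75→2.75]: (47.43+39.62)/2 × 2 = 87.05
  [2.75→3.75]: (39.62+36.21)/2 × 1 = 37.915
  [3.75→5.25]: (36.21+31.64)/2 × 1.5 = 50.8875
  Sum = 212.6575 mcg/mL·hr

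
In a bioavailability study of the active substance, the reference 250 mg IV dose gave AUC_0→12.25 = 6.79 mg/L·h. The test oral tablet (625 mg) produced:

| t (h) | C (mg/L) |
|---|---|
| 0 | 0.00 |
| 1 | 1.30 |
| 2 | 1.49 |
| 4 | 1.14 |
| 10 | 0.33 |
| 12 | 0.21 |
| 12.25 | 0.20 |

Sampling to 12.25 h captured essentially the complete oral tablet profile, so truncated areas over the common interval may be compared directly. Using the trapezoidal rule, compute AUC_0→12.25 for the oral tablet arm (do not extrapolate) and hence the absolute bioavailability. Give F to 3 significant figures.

Trapezoidal AUC_0→12.25 (oral tablet):
  [0→1]: (0.00+1.30)/2 × 1 = 0.65
  [1→2]: (1.30+1.49)/2 × 1 = 1.395
  [2→4]: (1.49+1.14)/2 × 2 = 2.63
  [4→10]: (1.14+0.33)/2 × 6 = 4.41
  [10→12]: (0.33+0.21)/2 × 2 = 0.54
  [12→12.25]: (0.21+0.20)/2 × 0.25 = 0.05125
  Sum = 9.67625 mg/L·h
F = (AUC_ev/D_ev)/(AUC_iv/D_iv) = (9.67625/625)/(6.79/250) = 0.015482/0.02716 = 0.5700

F = 0.570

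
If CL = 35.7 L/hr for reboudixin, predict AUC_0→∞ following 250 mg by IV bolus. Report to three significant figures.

AUC = 7.00 mg/L·hr

AUC_0→∞ = Dose_iv / CL
        = 250 / 35.7 = 7.0028 mg/L·hr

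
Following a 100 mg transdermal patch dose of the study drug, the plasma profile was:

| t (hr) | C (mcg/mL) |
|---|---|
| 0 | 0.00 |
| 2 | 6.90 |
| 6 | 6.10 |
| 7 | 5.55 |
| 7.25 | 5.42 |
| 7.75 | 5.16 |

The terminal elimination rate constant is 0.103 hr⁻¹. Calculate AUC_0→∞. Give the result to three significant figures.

AUC = 92.8 mcg/mL·hr

Trapezoidal AUC_0→7.75:
  [0→2]: (0.00+6.90)/2 × 2 = 6.9
  [2→6]: (6.90+6.10)/2 × 4 = 26.0
  [6→7]: (6.10+5.55)/2 × 1 = 5.825
  [7→7.25]: (5.55+5.42)/2 × 0.25 = 1.37125
  [7.25→7.75]: (5.42+5.16)/2 × 0.5 = 2.645
  Sum = 42.74125 mcg/mL·hr
Extrapolated tail: C_last / k_e = 5.16 / 0.103 = 50.097
AUC_0→∞ = 42.74125 + 50.097 = 92.83825 mcg/mL·hr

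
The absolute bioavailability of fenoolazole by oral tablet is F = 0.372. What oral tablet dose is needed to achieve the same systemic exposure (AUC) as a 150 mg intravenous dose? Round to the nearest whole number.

For equal systemic exposure: F × D_ev = D_iv
D_ev = D_iv / F = 150 / 0.372 = 403.226 mg

D_oral = 403 mg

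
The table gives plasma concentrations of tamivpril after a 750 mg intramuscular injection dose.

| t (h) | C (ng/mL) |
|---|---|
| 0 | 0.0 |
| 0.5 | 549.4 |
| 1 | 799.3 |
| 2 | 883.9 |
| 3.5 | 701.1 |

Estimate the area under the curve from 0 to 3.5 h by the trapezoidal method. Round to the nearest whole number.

Trapezoidal AUC_0→3.5:
  [0→0.5]: (0.0+549.4)/2 × 0.5 = 137.35
  [0.5→1]: (549.4+799.3)/2 × 0.5 = 337.175
  [1→2]: (799.3+883.9)/2 × 1 = 841.6
  [2→3.5]: (883.9+701.1)/2 × 1.5 = 1188.75
  Sum = 2504.875 ng/mL·h

AUC = 2505 ng/mL·h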